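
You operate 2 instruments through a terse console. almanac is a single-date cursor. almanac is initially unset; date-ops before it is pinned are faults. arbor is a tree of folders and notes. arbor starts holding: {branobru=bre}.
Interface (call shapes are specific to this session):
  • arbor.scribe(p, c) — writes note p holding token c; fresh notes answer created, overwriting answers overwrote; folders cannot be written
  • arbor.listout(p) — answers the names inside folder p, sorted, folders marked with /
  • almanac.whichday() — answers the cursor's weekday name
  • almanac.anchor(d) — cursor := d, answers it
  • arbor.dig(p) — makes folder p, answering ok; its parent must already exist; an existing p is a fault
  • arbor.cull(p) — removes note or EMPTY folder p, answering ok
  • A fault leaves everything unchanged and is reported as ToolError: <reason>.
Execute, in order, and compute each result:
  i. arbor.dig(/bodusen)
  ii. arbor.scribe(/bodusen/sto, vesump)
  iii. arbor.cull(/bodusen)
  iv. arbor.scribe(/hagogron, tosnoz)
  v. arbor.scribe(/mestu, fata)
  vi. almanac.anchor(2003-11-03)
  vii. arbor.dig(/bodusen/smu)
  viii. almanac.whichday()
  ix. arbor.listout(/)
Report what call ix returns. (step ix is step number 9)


~$ arbor.dig /bodusen
  ok
~$ arbor.scribe /bodusen/sto vesump
  created
~$ arbor.cull /bodusen
  ToolError: not empty
~$ arbor.scribe /hagogron tosnoz
  created
~$ arbor.scribe /mestu fata
  created
~$ almanac.anchor 2003-11-03
  2003-11-03
~$ arbor.dig /bodusen/smu
  ok
~$ almanac.whichday
  Monday
~$ arbor.listout /
  [bodusen/, branobru, hagogron, mestu]

Answer: [bodusen/, branobru, hagogron, mestu]


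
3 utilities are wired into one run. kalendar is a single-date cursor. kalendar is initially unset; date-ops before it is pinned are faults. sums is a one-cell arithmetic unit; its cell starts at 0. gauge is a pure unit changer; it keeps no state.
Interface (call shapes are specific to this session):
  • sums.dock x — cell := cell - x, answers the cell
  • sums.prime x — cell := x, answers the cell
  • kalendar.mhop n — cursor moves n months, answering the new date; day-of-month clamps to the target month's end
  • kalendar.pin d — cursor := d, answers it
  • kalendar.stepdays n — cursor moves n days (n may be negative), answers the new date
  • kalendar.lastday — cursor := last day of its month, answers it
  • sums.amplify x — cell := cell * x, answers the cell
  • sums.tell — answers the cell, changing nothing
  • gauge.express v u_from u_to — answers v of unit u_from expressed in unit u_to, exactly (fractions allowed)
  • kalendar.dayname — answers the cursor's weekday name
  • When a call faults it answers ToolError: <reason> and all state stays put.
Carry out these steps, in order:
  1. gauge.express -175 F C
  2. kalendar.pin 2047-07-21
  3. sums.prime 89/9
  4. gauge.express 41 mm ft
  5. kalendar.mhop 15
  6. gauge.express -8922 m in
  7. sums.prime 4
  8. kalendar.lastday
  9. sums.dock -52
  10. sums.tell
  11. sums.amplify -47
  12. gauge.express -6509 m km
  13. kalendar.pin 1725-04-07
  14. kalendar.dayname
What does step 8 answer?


-> express(v→-175, u_from→F, u_to→C)
<- -115
-> pin(d→2047-07-21)
<- 2047-07-21
-> prime(x→89/9)
<- 89/9
-> express(v→41, u_from→mm, u_to→ft)
<- 205/1524
-> mhop(n→15)
<- 2048-10-21
-> express(v→-8922, u_from→m, u_to→in)
<- -44610000/127
-> prime(x→4)
<- 4
-> lastday()
<- 2048-10-31
-> dock(x→-52)
<- 56
-> tell()
<- 56
-> amplify(x→-47)
<- -2632
-> express(v→-6509, u_from→m, u_to→km)
<- -6509/1000
-> pin(d→1725-04-07)
<- 1725-04-07
-> dayname()
<- Saturday

Answer: 2048-10-31


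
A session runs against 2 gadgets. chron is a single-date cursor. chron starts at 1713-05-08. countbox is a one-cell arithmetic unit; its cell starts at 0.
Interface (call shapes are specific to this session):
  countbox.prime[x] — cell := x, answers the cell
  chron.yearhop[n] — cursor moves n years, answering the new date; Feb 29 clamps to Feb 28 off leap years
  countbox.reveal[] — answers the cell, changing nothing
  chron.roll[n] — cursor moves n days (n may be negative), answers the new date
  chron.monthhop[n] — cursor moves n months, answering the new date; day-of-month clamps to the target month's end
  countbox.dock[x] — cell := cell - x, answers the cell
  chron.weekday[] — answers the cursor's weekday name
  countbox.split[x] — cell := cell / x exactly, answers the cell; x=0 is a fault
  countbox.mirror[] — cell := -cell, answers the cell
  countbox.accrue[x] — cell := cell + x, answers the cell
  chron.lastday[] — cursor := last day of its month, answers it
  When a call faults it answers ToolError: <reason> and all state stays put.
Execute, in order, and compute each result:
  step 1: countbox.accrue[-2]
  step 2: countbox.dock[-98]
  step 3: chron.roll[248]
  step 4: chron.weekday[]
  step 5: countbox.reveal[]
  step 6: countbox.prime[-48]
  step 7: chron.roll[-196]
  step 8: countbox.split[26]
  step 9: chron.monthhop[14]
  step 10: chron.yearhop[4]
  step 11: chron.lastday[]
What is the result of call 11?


Answer: 1718-08-31

Derivation:
Step: accrue[x='-2']
Result: -2
Step: dock[x='-98']
Result: 96
Step: roll[n='248']
Result: 1714-01-11
Step: weekday[]
Result: Thursday
Step: reveal[]
Result: 96
Step: prime[x='-48']
Result: -48
Step: roll[n='-196']
Result: 1713-06-29
Step: split[x='26']
Result: -24/13
Step: monthhop[n='14']
Result: 1714-08-29
Step: yearhop[n='4']
Result: 1718-08-29
Step: lastday[]
Result: 1718-08-31


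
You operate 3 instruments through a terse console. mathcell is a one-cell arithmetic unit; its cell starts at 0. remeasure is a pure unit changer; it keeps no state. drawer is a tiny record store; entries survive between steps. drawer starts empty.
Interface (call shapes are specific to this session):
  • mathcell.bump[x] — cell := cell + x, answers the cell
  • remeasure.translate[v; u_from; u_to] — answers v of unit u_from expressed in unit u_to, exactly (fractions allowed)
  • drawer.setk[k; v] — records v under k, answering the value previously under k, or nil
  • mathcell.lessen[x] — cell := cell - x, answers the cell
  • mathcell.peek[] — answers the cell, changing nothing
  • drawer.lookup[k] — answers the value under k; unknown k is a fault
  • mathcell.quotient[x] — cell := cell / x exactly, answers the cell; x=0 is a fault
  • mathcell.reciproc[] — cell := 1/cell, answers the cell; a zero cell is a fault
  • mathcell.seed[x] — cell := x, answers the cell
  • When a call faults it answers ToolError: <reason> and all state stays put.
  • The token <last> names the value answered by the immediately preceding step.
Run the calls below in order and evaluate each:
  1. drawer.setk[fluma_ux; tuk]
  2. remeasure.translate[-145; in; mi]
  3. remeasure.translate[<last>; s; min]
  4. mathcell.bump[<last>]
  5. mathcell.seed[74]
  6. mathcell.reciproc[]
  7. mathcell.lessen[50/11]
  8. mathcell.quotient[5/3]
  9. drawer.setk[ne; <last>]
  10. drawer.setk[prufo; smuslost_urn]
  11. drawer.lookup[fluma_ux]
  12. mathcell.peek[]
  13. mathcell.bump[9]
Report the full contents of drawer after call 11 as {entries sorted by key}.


Answer: {fluma_ux=tuk, ne=-11067/4070, prufo=smuslost_urn}

Derivation:
$ drawer.setk k='fluma_ux' v='tuk'
= nil
$ remeasure.translate v='-145' u_from='in' u_to='mi'
= -29/12672
$ remeasure.translate v='<last>' u_from='s' u_to='min'
= -29/760320
$ mathcell.bump x='<last>'
= -29/760320
$ mathcell.seed x='74'
= 74
$ mathcell.reciproc
= 1/74
$ mathcell.lessen x='50/11'
= -3689/814
$ mathcell.quotient x='5/3'
= -11067/4070
$ drawer.setk k='ne' v='<last>'
= nil
$ drawer.setk k='prufo' v='smuslost_urn'
= nil
$ drawer.lookup k='fluma_ux'
= tuk
$ mathcell.peek
= -11067/4070
$ mathcell.bump x='9'
= 25563/4070


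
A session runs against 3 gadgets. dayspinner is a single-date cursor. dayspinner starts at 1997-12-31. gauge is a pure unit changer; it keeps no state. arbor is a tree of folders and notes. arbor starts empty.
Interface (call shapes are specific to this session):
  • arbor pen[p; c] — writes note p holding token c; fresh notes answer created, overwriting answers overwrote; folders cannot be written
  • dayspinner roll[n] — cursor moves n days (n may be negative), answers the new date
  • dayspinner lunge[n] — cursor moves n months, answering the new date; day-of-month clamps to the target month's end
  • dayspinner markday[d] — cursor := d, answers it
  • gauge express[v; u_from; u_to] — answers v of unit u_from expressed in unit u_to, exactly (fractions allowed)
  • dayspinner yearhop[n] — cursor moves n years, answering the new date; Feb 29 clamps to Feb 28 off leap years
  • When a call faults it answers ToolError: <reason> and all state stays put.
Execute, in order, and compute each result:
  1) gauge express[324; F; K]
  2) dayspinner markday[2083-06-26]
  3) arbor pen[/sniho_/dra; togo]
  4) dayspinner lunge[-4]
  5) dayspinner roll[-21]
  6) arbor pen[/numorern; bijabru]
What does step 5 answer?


Answer: 2083-02-05

Derivation:
==> gauge express(v: 324, u_from: F, u_to: K)
<== 78367/180
==> dayspinner markday(d: 2083-06-26)
<== 2083-06-26
==> arbor pen(p: /sniho_/dra, c: togo)
<== ToolError: no parent
==> dayspinner lunge(n: -4)
<== 2083-02-26
==> dayspinner roll(n: -21)
<== 2083-02-05
==> arbor pen(p: /numorern, c: bijabru)
<== created


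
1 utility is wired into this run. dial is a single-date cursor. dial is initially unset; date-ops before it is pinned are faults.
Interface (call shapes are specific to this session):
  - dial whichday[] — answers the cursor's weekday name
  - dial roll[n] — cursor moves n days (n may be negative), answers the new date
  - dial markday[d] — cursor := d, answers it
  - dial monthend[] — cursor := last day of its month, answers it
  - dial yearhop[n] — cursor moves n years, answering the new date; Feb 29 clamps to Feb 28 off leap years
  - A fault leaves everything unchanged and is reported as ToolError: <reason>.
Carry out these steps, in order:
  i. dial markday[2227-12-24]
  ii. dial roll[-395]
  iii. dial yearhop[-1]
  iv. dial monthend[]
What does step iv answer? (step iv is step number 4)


·→ dial markday(2227-12-24)
·← 2227-12-24
·→ dial roll(-395)
·← 2226-11-24
·→ dial yearhop(-1)
·← 2225-11-24
·→ dial monthend()
·← 2225-11-30

Answer: 2225-11-30


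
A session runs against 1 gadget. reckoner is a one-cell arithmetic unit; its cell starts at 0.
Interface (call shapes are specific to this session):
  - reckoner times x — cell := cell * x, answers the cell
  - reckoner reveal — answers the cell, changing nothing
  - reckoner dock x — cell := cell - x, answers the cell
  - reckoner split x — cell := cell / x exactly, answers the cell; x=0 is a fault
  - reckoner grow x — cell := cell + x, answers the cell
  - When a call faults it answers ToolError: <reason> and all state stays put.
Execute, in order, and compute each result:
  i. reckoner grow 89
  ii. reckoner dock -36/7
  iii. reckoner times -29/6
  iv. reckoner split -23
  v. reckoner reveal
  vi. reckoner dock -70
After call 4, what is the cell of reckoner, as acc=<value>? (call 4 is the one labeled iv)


Answer: acc=19111/966

Derivation:
% reckoner grow x→89
[out] 89
% reckoner dock x→-36/7
[out] 659/7
% reckoner times x→-29/6
[out] -19111/42
% reckoner split x→-23
[out] 19111/966
% reckoner reveal
[out] 19111/966
% reckoner dock x→-70
[out] 86731/966


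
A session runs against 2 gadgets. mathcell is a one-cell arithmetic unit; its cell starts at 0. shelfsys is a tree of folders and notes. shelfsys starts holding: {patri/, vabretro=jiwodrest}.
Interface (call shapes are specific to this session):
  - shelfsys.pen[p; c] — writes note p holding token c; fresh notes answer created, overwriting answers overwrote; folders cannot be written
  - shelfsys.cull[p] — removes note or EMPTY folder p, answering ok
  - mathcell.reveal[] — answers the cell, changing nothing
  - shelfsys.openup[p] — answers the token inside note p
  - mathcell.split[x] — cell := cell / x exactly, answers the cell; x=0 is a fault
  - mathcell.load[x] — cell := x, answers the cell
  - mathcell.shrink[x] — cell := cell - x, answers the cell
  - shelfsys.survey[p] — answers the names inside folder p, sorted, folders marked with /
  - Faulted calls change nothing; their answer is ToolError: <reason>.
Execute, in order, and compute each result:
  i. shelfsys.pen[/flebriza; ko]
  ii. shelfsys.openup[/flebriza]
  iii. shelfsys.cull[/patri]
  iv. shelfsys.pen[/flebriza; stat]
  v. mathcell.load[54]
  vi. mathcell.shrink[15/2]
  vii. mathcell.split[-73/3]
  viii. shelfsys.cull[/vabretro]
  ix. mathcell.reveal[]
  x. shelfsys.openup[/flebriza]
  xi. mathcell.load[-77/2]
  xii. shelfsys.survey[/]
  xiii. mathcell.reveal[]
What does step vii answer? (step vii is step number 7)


Answer: -279/146

Derivation:
Act: shelfsys.pen[/flebriza; ko]
Obs: created
Act: shelfsys.openup[/flebriza]
Obs: ko
Act: shelfsys.cull[/patri]
Obs: ok
Act: shelfsys.pen[/flebriza; stat]
Obs: overwrote
Act: mathcell.load[54]
Obs: 54
Act: mathcell.shrink[15/2]
Obs: 93/2
Act: mathcell.split[-73/3]
Obs: -279/146
Act: shelfsys.cull[/vabretro]
Obs: ok
Act: mathcell.reveal[]
Obs: -279/146
Act: shelfsys.openup[/flebriza]
Obs: stat
Act: mathcell.load[-77/2]
Obs: -77/2
Act: shelfsys.survey[/]
Obs: [flebriza]
Act: mathcell.reveal[]
Obs: -77/2


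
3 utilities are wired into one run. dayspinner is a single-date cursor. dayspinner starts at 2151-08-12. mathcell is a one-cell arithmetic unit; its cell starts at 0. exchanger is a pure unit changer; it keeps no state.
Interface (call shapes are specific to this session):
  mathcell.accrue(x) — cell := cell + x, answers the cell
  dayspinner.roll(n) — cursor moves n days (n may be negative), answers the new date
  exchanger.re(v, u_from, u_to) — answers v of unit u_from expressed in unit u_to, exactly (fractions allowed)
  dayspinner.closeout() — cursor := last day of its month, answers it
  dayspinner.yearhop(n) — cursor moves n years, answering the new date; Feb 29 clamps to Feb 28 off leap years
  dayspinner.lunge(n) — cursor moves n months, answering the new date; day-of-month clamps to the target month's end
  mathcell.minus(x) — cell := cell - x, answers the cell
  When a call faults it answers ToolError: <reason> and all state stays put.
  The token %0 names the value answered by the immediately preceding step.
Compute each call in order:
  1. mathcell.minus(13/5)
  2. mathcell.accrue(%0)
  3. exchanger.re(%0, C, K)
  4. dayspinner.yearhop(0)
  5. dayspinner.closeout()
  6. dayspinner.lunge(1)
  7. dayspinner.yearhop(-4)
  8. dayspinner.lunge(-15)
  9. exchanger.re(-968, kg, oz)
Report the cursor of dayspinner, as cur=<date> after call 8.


Answer: cur=2146-06-30

Derivation:
>> mathcell.minus(x='13/5')
<< -13/5
>> mathcell.accrue(x='%0')
<< -26/5
>> exchanger.re(v='%0', u_from='C', u_to='K')
<< 5359/20
>> dayspinner.yearhop(n='0')
<< 2151-08-12
>> dayspinner.closeout()
<< 2151-08-31
>> dayspinner.lunge(n='1')
<< 2151-09-30
>> dayspinner.yearhop(n='-4')
<< 2147-09-30
>> dayspinner.lunge(n='-15')
<< 2146-06-30
>> exchanger.re(v='-968', u_from='kg', u_to='oz')
<< -140800000000/4123567


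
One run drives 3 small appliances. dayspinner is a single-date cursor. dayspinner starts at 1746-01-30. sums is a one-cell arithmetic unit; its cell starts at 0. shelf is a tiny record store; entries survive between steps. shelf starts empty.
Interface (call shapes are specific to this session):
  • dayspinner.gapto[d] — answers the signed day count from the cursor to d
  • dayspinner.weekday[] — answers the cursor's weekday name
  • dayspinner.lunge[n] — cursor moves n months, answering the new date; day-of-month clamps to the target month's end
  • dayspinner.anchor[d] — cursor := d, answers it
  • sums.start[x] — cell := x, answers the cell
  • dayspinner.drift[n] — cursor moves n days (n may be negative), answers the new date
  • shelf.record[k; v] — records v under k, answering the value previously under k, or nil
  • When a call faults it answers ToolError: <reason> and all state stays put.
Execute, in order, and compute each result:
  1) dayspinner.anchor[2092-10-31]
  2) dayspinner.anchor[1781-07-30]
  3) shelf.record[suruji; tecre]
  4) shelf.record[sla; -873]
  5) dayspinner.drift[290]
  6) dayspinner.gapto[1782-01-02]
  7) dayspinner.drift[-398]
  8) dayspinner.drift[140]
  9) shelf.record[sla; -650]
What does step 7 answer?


[in] dayspinner.anchor d: 2092-10-31
[out] 2092-10-31
[in] dayspinner.anchor d: 1781-07-30
[out] 1781-07-30
[in] shelf.record k: suruji v: tecre
[out] nil
[in] shelf.record k: sla v: -873
[out] nil
[in] dayspinner.drift n: 290
[out] 1782-05-16
[in] dayspinner.gapto d: 1782-01-02
[out] -134
[in] dayspinner.drift n: -398
[out] 1781-04-13
[in] dayspinner.drift n: 140
[out] 1781-08-31
[in] shelf.record k: sla v: -650
[out] -873

Answer: 1781-04-13


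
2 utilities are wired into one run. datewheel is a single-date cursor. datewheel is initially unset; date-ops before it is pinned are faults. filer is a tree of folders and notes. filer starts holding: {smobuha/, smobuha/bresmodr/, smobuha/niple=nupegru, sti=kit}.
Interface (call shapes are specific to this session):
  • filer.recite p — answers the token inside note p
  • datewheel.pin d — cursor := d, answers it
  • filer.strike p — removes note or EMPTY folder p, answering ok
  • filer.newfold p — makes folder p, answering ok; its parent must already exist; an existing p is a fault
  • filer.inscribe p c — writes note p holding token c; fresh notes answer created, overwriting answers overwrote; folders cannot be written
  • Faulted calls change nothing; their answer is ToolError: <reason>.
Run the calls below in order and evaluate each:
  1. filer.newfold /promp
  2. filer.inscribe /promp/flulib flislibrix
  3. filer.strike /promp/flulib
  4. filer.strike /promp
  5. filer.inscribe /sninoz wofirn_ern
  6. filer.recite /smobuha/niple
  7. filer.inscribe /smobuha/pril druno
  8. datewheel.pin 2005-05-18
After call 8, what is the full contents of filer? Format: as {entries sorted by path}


Answer: {smobuha/, smobuha/bresmodr/, smobuha/niple=nupegru, smobuha/pril=druno, sninoz=wofirn_ern, sti=kit}

Derivation:
==> newfold(p='/promp')
<== ok
==> inscribe(p='/promp/flulib', c='flislibrix')
<== created
==> strike(p='/promp/flulib')
<== ok
==> strike(p='/promp')
<== ok
==> inscribe(p='/sninoz', c='wofirn_ern')
<== created
==> recite(p='/smobuha/niple')
<== nupegru
==> inscribe(p='/smobuha/pril', c='druno')
<== created
==> pin(d='2005-05-18')
<== 2005-05-18


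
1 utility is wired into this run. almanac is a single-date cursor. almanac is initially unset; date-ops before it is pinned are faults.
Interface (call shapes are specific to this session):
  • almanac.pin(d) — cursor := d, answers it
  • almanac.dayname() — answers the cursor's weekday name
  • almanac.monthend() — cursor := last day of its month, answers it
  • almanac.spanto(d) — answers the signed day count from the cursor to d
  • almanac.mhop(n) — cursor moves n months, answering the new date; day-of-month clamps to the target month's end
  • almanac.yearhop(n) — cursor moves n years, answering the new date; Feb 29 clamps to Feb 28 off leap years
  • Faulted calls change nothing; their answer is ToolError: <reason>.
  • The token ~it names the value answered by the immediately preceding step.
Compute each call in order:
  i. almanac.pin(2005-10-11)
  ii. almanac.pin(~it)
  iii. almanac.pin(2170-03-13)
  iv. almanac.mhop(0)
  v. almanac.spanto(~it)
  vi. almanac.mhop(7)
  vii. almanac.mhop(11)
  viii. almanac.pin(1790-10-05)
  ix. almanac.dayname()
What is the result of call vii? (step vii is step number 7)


Answer: 2171-09-13

Derivation:
-- almanac.pin(d=2005-10-11) ~> 2005-10-11
-- almanac.pin(d=~it) ~> 2005-10-11
-- almanac.pin(d=2170-03-13) ~> 2170-03-13
-- almanac.mhop(n=0) ~> 2170-03-13
-- almanac.spanto(d=~it) ~> 0
-- almanac.mhop(n=7) ~> 2170-10-13
-- almanac.mhop(n=11) ~> 2171-09-13
-- almanac.pin(d=1790-10-05) ~> 1790-10-05
-- almanac.dayname() ~> Tuesday


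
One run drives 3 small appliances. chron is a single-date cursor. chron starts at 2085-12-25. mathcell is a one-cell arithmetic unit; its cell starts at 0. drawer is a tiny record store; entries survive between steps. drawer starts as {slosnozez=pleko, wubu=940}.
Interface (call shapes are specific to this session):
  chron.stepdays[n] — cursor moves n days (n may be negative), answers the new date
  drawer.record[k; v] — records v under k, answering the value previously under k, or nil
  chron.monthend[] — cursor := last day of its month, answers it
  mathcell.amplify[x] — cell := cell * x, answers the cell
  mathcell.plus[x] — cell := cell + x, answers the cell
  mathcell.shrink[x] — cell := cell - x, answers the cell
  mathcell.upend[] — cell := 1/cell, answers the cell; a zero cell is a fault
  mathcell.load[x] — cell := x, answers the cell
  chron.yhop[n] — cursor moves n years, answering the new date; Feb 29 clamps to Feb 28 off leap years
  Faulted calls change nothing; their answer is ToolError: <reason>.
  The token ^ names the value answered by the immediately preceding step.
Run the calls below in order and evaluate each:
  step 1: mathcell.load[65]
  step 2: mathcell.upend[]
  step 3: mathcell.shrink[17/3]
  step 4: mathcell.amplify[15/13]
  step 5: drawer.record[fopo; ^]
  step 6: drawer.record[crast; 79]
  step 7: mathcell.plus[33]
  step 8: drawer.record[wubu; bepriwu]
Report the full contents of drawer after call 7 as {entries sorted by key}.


Act: mathcell.load[x='65']
Obs: 65
Act: mathcell.upend[]
Obs: 1/65
Act: mathcell.shrink[x='17/3']
Obs: -1102/195
Act: mathcell.amplify[x='15/13']
Obs: -1102/169
Act: drawer.record[k='fopo'; v='^']
Obs: nil
Act: drawer.record[k='crast'; v='79']
Obs: nil
Act: mathcell.plus[x='33']
Obs: 4475/169
Act: drawer.record[k='wubu'; v='bepriwu']
Obs: 940

Answer: {crast=79, fopo=-1102/169, slosnozez=pleko, wubu=940}


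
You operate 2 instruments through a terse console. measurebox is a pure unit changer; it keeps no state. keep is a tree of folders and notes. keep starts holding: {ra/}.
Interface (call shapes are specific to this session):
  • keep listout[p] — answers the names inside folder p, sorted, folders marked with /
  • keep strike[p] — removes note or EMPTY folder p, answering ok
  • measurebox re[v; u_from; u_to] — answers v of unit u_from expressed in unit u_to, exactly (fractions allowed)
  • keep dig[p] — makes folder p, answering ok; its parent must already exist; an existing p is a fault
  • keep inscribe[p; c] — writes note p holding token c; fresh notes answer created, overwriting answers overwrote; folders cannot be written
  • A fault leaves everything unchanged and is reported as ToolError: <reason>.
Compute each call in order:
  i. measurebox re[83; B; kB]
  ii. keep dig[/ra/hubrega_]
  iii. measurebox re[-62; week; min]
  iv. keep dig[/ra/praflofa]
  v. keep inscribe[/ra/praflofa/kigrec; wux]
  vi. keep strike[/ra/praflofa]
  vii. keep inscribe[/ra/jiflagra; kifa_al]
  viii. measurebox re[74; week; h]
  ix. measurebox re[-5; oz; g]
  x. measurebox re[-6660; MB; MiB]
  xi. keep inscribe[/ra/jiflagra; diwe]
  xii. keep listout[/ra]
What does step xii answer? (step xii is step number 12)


Answer: [hubrega_/, jiflagra, praflofa/]

Derivation:
Step: measurebox re[v→83; u_from→B; u_to→kB]
Result: 83/1000
Step: keep dig[p→/ra/hubrega_]
Result: ok
Step: measurebox re[v→-62; u_from→week; u_to→min]
Result: -624960
Step: keep dig[p→/ra/praflofa]
Result: ok
Step: keep inscribe[p→/ra/praflofa/kigrec; c→wux]
Result: created
Step: keep strike[p→/ra/praflofa]
Result: ToolError: not empty
Step: keep inscribe[p→/ra/jiflagra; c→kifa_al]
Result: created
Step: measurebox re[v→74; u_from→week; u_to→h]
Result: 12432
Step: measurebox re[v→-5; u_from→oz; u_to→g]
Result: -45359237/320000
Step: measurebox re[v→-6660; u_from→MB; u_to→MiB]
Result: -26015625/4096
Step: keep inscribe[p→/ra/jiflagra; c→diwe]
Result: overwrote
Step: keep listout[p→/ra]
Result: [hubrega_/, jiflagra, praflofa/]


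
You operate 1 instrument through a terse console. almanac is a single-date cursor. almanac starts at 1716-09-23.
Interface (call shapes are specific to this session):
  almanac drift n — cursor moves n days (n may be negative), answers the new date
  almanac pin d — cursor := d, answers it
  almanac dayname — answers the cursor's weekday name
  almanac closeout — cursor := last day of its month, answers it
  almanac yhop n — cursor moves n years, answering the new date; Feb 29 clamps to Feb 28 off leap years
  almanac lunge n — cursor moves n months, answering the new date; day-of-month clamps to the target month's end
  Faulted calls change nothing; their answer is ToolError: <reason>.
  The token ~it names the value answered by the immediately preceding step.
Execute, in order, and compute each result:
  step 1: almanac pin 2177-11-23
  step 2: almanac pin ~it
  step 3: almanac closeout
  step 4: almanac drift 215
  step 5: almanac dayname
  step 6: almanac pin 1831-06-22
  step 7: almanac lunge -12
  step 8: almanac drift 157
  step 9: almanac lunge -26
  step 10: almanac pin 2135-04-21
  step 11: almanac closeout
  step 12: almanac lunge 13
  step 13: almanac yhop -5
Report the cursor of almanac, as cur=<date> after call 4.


Act: almanac pin[2177-11-23]
Obs: 2177-11-23
Act: almanac pin[~it]
Obs: 2177-11-23
Act: almanac closeout[]
Obs: 2177-11-30
Act: almanac drift[215]
Obs: 2178-07-03
Act: almanac dayname[]
Obs: Friday
Act: almanac pin[1831-06-22]
Obs: 1831-06-22
Act: almanac lunge[-12]
Obs: 1830-06-22
Act: almanac drift[157]
Obs: 1830-11-26
Act: almanac lunge[-26]
Obs: 1828-09-26
Act: almanac pin[2135-04-21]
Obs: 2135-04-21
Act: almanac closeout[]
Obs: 2135-04-30
Act: almanac lunge[13]
Obs: 2136-05-30
Act: almanac yhop[-5]
Obs: 2131-05-30

Answer: cur=2178-07-03


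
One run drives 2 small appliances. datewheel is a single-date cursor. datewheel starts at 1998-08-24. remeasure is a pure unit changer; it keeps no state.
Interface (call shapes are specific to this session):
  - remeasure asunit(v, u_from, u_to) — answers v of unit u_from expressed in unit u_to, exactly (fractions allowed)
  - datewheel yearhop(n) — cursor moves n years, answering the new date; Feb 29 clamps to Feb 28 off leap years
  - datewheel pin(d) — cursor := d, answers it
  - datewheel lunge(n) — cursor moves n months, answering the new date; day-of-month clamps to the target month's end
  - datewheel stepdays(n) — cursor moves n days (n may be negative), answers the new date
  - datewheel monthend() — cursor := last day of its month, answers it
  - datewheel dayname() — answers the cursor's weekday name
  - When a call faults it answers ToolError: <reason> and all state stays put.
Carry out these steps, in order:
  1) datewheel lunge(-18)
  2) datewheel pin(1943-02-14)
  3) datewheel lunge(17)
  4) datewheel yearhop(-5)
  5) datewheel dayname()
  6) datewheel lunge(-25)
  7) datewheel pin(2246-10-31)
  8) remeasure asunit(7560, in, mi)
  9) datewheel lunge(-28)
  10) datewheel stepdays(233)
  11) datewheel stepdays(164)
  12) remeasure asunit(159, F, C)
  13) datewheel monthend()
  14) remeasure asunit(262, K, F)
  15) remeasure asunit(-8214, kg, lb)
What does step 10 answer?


==> datewheel lunge(n=-18)
<== 1997-02-24
==> datewheel pin(d=1943-02-14)
<== 1943-02-14
==> datewheel lunge(n=17)
<== 1944-07-14
==> datewheel yearhop(n=-5)
<== 1939-07-14
==> datewheel dayname()
<== Friday
==> datewheel lunge(n=-25)
<== 1937-06-14
==> datewheel pin(d=2246-10-31)
<== 2246-10-31
==> remeasure asunit(v=7560, u_from=in, u_to=mi)
<== 21/176
==> datewheel lunge(n=-28)
<== 2244-06-30
==> datewheel stepdays(n=233)
<== 2245-02-18
==> datewheel stepdays(n=164)
<== 2245-08-01
==> remeasure asunit(v=159, u_from=F, u_to=C)
<== 635/9
==> datewheel monthend()
<== 2245-08-31
==> remeasure asunit(v=262, u_from=K, u_to=F)
<== 1193/100
==> remeasure asunit(v=-8214, u_from=kg, u_to=lb)
<== -821400000000/45359237

Answer: 2245-02-18


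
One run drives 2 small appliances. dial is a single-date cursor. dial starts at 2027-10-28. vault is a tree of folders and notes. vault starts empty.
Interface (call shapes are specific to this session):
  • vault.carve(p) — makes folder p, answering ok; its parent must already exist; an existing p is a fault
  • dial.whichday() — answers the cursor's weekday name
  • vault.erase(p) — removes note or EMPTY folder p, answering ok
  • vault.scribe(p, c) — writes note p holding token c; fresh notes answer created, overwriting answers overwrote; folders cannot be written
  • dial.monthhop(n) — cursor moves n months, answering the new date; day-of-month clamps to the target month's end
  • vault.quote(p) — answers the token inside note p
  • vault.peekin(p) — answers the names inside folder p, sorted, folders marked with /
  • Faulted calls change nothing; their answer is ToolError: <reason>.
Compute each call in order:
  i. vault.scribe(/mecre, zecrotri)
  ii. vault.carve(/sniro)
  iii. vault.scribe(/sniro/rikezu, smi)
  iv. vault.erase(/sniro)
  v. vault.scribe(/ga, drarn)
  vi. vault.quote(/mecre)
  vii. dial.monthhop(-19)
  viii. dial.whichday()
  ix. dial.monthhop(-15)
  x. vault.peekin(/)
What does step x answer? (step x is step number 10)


·→ vault.scribe(p='/mecre', c='zecrotri')
·← created
·→ vault.carve(p='/sniro')
·← ok
·→ vault.scribe(p='/sniro/rikezu', c='smi')
·← created
·→ vault.erase(p='/sniro')
·← ToolError: not empty
·→ vault.scribe(p='/ga', c='drarn')
·← created
·→ vault.quote(p='/mecre')
·← zecrotri
·→ dial.monthhop(n='-19')
·← 2026-03-28
·→ dial.whichday()
·← Saturday
·→ dial.monthhop(n='-15')
·← 2024-12-28
·→ vault.peekin(p='/')
·← [ga, mecre, sniro/]

Answer: [ga, mecre, sniro/]


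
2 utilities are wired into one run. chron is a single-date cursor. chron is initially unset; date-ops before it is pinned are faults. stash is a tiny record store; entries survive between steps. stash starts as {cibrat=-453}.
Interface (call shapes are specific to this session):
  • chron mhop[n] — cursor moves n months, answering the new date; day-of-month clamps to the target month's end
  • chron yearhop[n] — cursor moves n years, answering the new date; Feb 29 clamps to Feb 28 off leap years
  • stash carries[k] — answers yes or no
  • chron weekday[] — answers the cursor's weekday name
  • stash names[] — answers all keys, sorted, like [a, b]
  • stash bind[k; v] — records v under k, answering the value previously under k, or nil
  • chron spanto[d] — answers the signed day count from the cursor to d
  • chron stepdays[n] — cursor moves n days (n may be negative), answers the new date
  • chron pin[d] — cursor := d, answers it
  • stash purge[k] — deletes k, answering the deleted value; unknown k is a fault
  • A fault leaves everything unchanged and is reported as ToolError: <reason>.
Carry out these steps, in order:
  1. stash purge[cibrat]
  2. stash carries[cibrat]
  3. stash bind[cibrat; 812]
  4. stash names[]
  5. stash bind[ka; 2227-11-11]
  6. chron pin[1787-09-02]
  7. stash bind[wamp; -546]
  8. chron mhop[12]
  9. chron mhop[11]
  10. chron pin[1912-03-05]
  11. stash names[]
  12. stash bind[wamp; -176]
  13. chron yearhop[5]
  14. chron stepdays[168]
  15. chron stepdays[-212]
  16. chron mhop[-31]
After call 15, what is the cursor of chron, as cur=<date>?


% 1. stash purge(k=cibrat) => -453
% 2. stash carries(k=cibrat) => no
% 3. stash bind(k=cibrat, v=812) => nil
% 4. stash names() => [cibrat]
% 5. stash bind(k=ka, v=2227-11-11) => nil
% 6. chron pin(d=1787-09-02) => 1787-09-02
% 7. stash bind(k=wamp, v=-546) => nil
% 8. chron mhop(n=12) => 1788-09-02
% 9. chron mhop(n=11) => 1789-08-02
% 10. chron pin(d=1912-03-05) => 1912-03-05
% 11. stash names() => [cibrat, ka, wamp]
% 12. stash bind(k=wamp, v=-176) => -546
% 13. chron yearhop(n=5) => 1917-03-05
% 14. chron stepdays(n=168) => 1917-08-20
% 15. chron stepdays(n=-212) => 1917-01-20
% 16. chron mhop(n=-31) => 1914-06-20

Answer: cur=1917-01-20


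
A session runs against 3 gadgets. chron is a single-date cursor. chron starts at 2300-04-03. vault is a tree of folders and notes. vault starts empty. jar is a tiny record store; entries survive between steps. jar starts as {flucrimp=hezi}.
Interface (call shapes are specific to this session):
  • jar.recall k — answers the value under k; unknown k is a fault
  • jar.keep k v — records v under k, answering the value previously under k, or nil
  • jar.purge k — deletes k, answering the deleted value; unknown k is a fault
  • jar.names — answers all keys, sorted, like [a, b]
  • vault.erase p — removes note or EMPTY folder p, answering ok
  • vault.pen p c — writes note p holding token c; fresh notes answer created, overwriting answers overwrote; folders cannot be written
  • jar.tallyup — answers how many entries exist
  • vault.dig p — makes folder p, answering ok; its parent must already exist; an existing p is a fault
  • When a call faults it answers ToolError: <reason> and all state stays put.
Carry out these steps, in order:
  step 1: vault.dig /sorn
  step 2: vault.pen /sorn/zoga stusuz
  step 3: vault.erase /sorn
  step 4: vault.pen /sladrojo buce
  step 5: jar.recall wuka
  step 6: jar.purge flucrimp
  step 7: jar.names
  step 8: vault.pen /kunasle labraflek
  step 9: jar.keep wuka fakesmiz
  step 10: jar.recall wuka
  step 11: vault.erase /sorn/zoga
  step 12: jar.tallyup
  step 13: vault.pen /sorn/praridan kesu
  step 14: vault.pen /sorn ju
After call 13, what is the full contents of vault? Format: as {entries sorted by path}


Do: vault.dig[p='/sorn']
See: ok
Do: vault.pen[p='/sorn/zoga'; c='stusuz']
See: created
Do: vault.erase[p='/sorn']
See: ToolError: not empty
Do: vault.pen[p='/sladrojo'; c='buce']
See: created
Do: jar.recall[k='wuka']
See: ToolError: no such key wuka
Do: jar.purge[k='flucrimp']
See: hezi
Do: jar.names[]
See: []
Do: vault.pen[p='/kunasle'; c='labraflek']
See: created
Do: jar.keep[k='wuka'; v='fakesmiz']
See: nil
Do: jar.recall[k='wuka']
See: fakesmiz
Do: vault.erase[p='/sorn/zoga']
See: ok
Do: jar.tallyup[]
See: 1
Do: vault.pen[p='/sorn/praridan'; c='kesu']
See: created
Do: vault.pen[p='/sorn'; c='ju']
See: ToolError: is a directory

Answer: {kunasle=labraflek, sladrojo=buce, sorn/, sorn/praridan=kesu}


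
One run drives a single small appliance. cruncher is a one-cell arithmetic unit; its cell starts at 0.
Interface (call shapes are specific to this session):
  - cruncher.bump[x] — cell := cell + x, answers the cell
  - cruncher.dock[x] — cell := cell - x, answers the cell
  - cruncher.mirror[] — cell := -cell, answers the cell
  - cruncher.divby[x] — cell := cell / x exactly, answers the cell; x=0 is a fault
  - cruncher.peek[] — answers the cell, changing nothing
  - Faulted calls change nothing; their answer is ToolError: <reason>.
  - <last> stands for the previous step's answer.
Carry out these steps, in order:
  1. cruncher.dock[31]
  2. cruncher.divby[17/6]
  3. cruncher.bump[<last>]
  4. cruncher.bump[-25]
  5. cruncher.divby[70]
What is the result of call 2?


# cruncher.dock(x: 31) == -31
# cruncher.divby(x: 17/6) == -186/17
# cruncher.bump(x: <last>) == -372/17
# cruncher.bump(x: -25) == -797/17
# cruncher.divby(x: 70) == -797/1190

Answer: -186/17


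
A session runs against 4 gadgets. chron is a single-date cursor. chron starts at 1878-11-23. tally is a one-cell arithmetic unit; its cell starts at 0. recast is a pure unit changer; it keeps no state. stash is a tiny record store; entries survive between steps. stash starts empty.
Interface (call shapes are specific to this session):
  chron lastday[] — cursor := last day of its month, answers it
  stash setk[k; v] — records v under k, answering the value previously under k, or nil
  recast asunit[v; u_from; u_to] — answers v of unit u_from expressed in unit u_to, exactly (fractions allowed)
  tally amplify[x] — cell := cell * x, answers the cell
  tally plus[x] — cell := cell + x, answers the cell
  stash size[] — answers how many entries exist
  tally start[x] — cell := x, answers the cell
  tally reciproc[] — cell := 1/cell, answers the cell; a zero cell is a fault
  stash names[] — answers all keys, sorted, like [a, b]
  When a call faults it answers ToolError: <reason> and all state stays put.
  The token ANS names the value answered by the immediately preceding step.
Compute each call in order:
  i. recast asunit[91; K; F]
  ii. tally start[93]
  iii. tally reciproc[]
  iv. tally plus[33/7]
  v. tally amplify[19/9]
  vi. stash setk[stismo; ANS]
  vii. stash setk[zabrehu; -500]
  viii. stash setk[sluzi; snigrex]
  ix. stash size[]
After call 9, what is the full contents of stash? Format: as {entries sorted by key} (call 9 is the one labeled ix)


Act: recast asunit[v='91'; u_from='K'; u_to='F']
Obs: -29587/100
Act: tally start[x='93']
Obs: 93
Act: tally reciproc[]
Obs: 1/93
Act: tally plus[x='33/7']
Obs: 3076/651
Act: tally amplify[x='19/9']
Obs: 58444/5859
Act: stash setk[k='stismo'; v='ANS']
Obs: nil
Act: stash setk[k='zabrehu'; v='-500']
Obs: nil
Act: stash setk[k='sluzi'; v='snigrex']
Obs: nil
Act: stash size[]
Obs: 3

Answer: {sluzi=snigrex, stismo=58444/5859, zabrehu=-500}


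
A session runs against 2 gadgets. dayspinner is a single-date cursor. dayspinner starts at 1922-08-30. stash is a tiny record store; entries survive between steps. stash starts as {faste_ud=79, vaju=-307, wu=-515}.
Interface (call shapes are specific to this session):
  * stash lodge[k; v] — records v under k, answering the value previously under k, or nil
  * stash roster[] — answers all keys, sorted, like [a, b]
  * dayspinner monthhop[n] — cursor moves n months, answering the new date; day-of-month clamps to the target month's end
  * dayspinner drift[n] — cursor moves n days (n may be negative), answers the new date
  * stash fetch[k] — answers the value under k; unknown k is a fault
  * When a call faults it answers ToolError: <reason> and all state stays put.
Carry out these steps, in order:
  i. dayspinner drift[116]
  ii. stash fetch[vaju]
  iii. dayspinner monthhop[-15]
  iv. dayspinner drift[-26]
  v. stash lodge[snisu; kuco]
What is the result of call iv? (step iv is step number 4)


Answer: 1921-08-29

Derivation:
Act: dayspinner drift[n→116]
Obs: 1922-12-24
Act: stash fetch[k→vaju]
Obs: -307
Act: dayspinner monthhop[n→-15]
Obs: 1921-09-24
Act: dayspinner drift[n→-26]
Obs: 1921-08-29
Act: stash lodge[k→snisu; v→kuco]
Obs: nil


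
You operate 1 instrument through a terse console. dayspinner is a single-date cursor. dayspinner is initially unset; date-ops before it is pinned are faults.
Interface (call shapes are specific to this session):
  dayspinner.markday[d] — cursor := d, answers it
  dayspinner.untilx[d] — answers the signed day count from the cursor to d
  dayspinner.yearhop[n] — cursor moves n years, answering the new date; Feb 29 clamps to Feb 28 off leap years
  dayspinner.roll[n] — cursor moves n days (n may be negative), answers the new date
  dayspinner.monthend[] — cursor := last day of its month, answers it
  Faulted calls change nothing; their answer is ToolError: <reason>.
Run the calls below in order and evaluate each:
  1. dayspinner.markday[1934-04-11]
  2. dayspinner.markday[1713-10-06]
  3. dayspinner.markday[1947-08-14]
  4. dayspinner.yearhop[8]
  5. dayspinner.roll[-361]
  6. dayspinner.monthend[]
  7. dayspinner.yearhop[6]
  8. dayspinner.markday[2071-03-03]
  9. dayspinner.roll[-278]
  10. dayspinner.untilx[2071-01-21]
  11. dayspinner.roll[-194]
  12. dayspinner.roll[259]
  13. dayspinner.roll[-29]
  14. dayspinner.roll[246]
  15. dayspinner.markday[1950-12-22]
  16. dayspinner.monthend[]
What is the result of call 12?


Answer: 2070-08-02

Derivation:
;; dayspinner.markday(d→1934-04-11) -> 1934-04-11
;; dayspinner.markday(d→1713-10-06) -> 1713-10-06
;; dayspinner.markday(d→1947-08-14) -> 1947-08-14
;; dayspinner.yearhop(n→8) -> 1955-08-14
;; dayspinner.roll(n→-361) -> 1954-08-18
;; dayspinner.monthend() -> 1954-08-31
;; dayspinner.yearhop(n→6) -> 1960-08-31
;; dayspinner.markday(d→2071-03-03) -> 2071-03-03
;; dayspinner.roll(n→-278) -> 2070-05-29
;; dayspinner.untilx(d→2071-01-21) -> 237
;; dayspinner.roll(n→-194) -> 2069-11-16
;; dayspinner.roll(n→259) -> 2070-08-02
;; dayspinner.roll(n→-29) -> 2070-07-04
;; dayspinner.roll(n→246) -> 2071-03-07
;; dayspinner.markday(d→1950-12-22) -> 1950-12-22
;; dayspinner.monthend() -> 1950-12-31
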